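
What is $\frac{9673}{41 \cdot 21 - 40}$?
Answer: $\frac{9673}{821} \approx 11.782$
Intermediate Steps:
$\frac{9673}{41 \cdot 21 - 40} = \frac{9673}{861 - 40} = \frac{9673}{821}$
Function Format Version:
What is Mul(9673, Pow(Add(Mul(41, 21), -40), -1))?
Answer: Rational(9673, 821) ≈ 11.782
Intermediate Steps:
Mul(9673, Pow(Add(Mul(41, 21), -40), -1)) = Mul(9673, Pow(Add(861, -40), -1)) = Mul(9673, Pow(821, -1)) = Mul(9673, Rational(1, 821)) = Rational(9673, 821)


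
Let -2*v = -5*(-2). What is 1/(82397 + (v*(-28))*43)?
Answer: 1/88417 ≈ 1.1310e-5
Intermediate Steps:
v = -5 (v = -(-5)*(-2)/2 = -1/2*10 = -5)
1/(82397 + (v*(-28))*43) = 1/(82397 - 5*(-28)*43) = 1/(82397 + 140*43) = 1/(82397 + 6020) = 1/88417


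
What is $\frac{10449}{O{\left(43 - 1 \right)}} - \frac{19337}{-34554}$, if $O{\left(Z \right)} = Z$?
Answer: $\frac{30155575}{120939} \approx 249.35$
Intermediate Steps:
$\frac{10449}{O{\left(43 - 1 \right)}} - \frac{19337}{-34554} = \frac{10449}{43 - 1} - \frac{19337}{-34554} = \frac{10449}{43 - 1} - - \frac{19337}{34554} = \frac{10449}{42} + \frac{19337}{34554} = 10449 \cdot \frac{1}{42} + \frac{19337}{34554} = \frac{3483}{14} + \frac{19337}{34554} = \frac{30155575}{120939}$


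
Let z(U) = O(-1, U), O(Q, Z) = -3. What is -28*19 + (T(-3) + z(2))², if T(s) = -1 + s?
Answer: -483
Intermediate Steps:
z(U) = -3
-28*19 + (T(-3) + z(2))² = -28*19 + ((-1 - 3) - 3)² = -532 + (-4 - 3)² = -532 + (-7)² = -532 + 49 = -483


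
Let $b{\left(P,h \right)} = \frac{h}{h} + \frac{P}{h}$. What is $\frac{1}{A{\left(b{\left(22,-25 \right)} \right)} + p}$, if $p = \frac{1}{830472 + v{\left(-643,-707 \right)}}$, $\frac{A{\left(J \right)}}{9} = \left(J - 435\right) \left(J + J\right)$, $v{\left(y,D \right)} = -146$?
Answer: $- \frac{518953750}{487474430063} \approx -0.0010646$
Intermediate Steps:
$b{\left(P,h \right)} = 1 + \frac{P}{h}$
$A{\left(J \right)} = 18 J \left(-435 + J\right)$ ($A{\left(J \right)} = 9 \left(J - 435\right) \left(J + J\right) = 9 \left(-435 + J\right) 2 J = 9 \cdot 2 J \left(-435 + J\right) = 18 J \left(-435 + J\right)$)
$p = \frac{1}{830326}$ ($p = \frac{1}{830472 - 146} = \frac{1}{830326} \approx 1.2043 \cdot 10^{-6}$)
$\frac{1}{A{\left(b{\left(22,-25 \right)} \right)} + p} = \frac{1}{18 \frac{22 - 25}{-25} \left(-435 + \frac{22 - 25}{-25}\right) + \frac{1}{830326}} = \frac{1}{18 \left(\left(- \frac{1}{25}\right) \left(-3\right)\right) \left(-435 - - \frac{3}{25}\right) + \frac{1}{830326}} = \frac{1}{18 \cdot \frac{3}{25} \left(-435 + \frac{3}{25}\right) + \frac{1}{830326}} = \frac{1}{18 \cdot \frac{3}{25} \left(- \frac{10872}{25}\right) + \frac{1}{830326}} = \frac{1}{- \frac{587088}{625} + \frac{1}{830326}} = \frac{1}{- \frac{487474430063}{518953750}} = - \frac{518953750}{487474430063}$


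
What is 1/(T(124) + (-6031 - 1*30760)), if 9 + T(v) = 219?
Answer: -1/36581 ≈ -2.7337e-5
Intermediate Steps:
T(v) = 210 (T(v) = -9 + 219 = 210)
1/(T(124) + (-6031 - 1*30760)) = 1/(210 + (-6031 - 1*30760)) = 1/(210 + (-6031 - 30760)) = 1/(210 - 36791) = 1/(-36581) = -1/36581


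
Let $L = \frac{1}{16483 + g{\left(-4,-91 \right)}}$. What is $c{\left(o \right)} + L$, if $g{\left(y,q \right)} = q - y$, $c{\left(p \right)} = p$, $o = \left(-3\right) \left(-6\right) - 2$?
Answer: $\frac{262337}{16396} \approx 16.0$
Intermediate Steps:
$o = 16$ ($o = 18 - 2 = 16$)
$L = \frac{1}{16396}$ ($L = \frac{1}{16483 - 87} = \frac{1}{16396} \approx 6.099 \cdot 10^{-5}$)
$c{\left(o \right)} + L = 16 + \frac{1}{16396} = \frac{262337}{16396}$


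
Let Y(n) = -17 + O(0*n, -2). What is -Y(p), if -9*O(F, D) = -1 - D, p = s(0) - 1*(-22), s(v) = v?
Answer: 154/9 ≈ 17.111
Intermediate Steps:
p = 22 (p = 0 - 1*(-22) = 0 + 22 = 22)
O(F, D) = 1/9 + D/9 (O(F, D) = -(-1 - D)/9 = 1/9 + D/9)
Y(n) = -154/9 (Y(n) = -17 + (1/9 + (1/9)*(-2)) = -17 + (1/9 - 2/9) = -17 - 1/9 = -154/9)
-Y(p) = -1*(-154/9) = 154/9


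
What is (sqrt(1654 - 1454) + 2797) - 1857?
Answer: 940 + 10*sqrt(2) ≈ 954.14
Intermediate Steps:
(sqrt(1654 - 1454) + 2797) - 1857 = (sqrt(200) + 2797) - 1857 = (10*sqrt(2) + 2797) - 1857 = (2797 + 10*sqrt(2)) - 1857 = 940 + 10*sqrt(2)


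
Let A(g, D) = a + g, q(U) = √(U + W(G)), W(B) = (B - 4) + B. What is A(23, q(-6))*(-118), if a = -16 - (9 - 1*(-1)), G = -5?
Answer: 354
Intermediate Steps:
W(B) = -4 + 2*B (W(B) = (-4 + B) + B = -4 + 2*B)
q(U) = √(-14 + U) (q(U) = √(U + (-4 + 2*(-5))) = √(U + (-4 - 10)) = √(U - 14) = √(-14 + U))
a = -26 (a = -16 - (9 + 1) = -16 - 1*10 = -16 - 10 = -26)
A(g, D) = -26 + g
A(23, q(-6))*(-118) = (-26 + 23)*(-118) = -3*(-118) = 354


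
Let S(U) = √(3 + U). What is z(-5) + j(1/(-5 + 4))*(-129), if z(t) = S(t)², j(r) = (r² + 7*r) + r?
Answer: 901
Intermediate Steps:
j(r) = r² + 8*r
z(t) = 3 + t (z(t) = (√(3 + t))² = 3 + t)
z(-5) + j(1/(-5 + 4))*(-129) = (3 - 5) + ((8 + 1/(-5 + 4))/(-5 + 4))*(-129) = -2 + ((8 + 1/(-1))/(-1))*(-129) = -2 - (8 - 1)*(-129) = -2 - 1*7*(-129) = -2 - 7*(-129) = -2 + 903 = 901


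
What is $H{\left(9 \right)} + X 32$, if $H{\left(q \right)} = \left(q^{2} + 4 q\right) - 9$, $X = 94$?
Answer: $3116$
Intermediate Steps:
$H{\left(q \right)} = -9 + q^{2} + 4 q$
$H{\left(9 \right)} + X 32 = \left(-9 + 9^{2} + 4 \cdot 9\right) + 94 \cdot 32 = \left(-9 + 81 + 36\right) + 3008 = 108 + 3008 = 3116$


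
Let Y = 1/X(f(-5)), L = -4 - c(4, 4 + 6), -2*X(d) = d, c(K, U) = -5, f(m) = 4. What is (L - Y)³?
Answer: 27/8 ≈ 3.3750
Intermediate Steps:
X(d) = -d/2
L = 1 (L = -4 - 1*(-5) = -4 + 5 = 1)
Y = -½ (Y = 1/(-½*4) = 1/(-2) = -½ ≈ -0.50000)
(L - Y)³ = (1 - 1*(-½))³ = (1 + ½)³ = (3/2)³ = 27/8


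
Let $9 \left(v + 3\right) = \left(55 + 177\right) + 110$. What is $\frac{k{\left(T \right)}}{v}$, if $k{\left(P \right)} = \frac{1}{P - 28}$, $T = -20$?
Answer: $- \frac{1}{1680} \approx -0.00059524$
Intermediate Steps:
$v = 35$ ($v = -3 + \frac{\left(55 + 177\right) + 110}{9} = -3 + \frac{232 + 110}{9} = -3 + \frac{1}{9} \cdot 342 = -3 + 38 = 35$)
$k{\left(P \right)} = \frac{1}{-28 + P}$
$\frac{k{\left(T \right)}}{v} = \frac{1}{\left(-28 - 20\right) 35} = \frac{1}{-48} \cdot \frac{1}{35} = \left(- \frac{1}{48}\right) \frac{1}{35} = - \frac{1}{1680}$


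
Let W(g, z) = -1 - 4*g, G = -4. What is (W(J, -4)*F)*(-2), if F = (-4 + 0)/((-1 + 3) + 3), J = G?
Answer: 24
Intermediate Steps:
J = -4
F = -4/5 (F = -4/(2 + 3) = -4/5 ≈ -0.80000)
(W(J, -4)*F)*(-2) = ((-1 - 4*(-4))*(-4/5))*(-2) = ((-1 + 16)*(-4/5))*(-2) = (15*(-4/5))*(-2) = -12*(-2) = 24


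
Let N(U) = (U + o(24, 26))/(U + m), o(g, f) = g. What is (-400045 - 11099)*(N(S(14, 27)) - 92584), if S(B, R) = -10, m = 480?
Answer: 8945355804552/235 ≈ 3.8065e+10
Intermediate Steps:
N(U) = (24 + U)/(480 + U) (N(U) = (U + 24)/(U + 480) = (24 + U)/(480 + U))
(-400045 - 11099)*(N(S(14, 27)) - 92584) = (-400045 - 11099)*((24 - 10)/(480 - 10) - 92584) = -411144*(14/470 - 92584) = -411144*((1/470)*14 - 92584) = -411144*(7/235 - 92584) = -411144*(-21757233/235) = 8945355804552/235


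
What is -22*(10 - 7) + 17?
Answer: -49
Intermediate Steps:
-22*(10 - 7) + 17 = -22*3 + 17 = -66 + 17 = -49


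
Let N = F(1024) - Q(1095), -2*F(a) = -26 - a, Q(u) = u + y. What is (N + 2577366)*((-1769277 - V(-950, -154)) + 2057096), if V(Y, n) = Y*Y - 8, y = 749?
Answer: -1583426537631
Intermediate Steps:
V(Y, n) = -8 + Y² (V(Y, n) = Y² - 8 = -8 + Y²)
Q(u) = 749 + u (Q(u) = u + 749 = 749 + u)
F(a) = 13 + a/2 (F(a) = -(-26 - a)/2 = 13 + a/2)
N = -1319 (N = (13 + (½)*1024) - (749 + 1095) = (13 + 512) - 1*1844 = 525 - 1844 = -1319)
(N + 2577366)*((-1769277 - V(-950, -154)) + 2057096) = (-1319 + 2577366)*((-1769277 - (-8 + (-950)²)) + 2057096) = 2576047*((-1769277 - (-8 + 902500)) + 2057096) = 2576047*((-1769277 - 1*902492) + 2057096) = 2576047*((-1769277 - 902492) + 2057096) = 2576047*(-2671769 + 2057096) = 2576047*(-614673) = -1583426537631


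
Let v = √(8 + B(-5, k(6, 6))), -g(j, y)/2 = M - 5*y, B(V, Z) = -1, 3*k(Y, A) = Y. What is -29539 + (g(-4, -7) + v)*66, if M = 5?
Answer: -34819 + 66*√7 ≈ -34644.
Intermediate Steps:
k(Y, A) = Y/3
g(j, y) = -10 + 10*y (g(j, y) = -2*(5 - 5*y) = -10 + 10*y)
v = √7 (v = √(8 - 1) = √7 ≈ 2.6458)
-29539 + (g(-4, -7) + v)*66 = -29539 + ((-10 + 10*(-7)) + √7)*66 = -29539 + ((-10 - 70) + √7)*66 = -29539 + (-80 + √7)*66 = -29539 + (-5280 + 66*√7) = -34819 + 66*√7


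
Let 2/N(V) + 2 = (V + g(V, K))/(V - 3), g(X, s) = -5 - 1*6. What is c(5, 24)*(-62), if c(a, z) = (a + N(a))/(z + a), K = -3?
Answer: -1426/145 ≈ -9.8345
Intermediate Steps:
g(X, s) = -11 (g(X, s) = -5 - 6 = -11)
N(V) = 2/(-2 + (-11 + V)/(-3 + V)) (N(V) = 2/(-2 + (V - 11)/(V - 3)) = 2/(-2 + (-11 + V)/(-3 + V)))
c(a, z) = (a + 2*(3 - a)/(5 + a))/(a + z) (c(a, z) = (a + 2*(3 - a)/(5 + a))/(z + a) = (a + 2*(3 - a)/(5 + a))/(a + z))
c(5, 24)*(-62) = ((6 - 2*5 + 5*(5 + 5))/((5 + 5)*(5 + 24)))*(-62) = ((6 - 10 + 5*10)/(10*29))*(-62) = ((⅒)*(1/29)*(6 - 10 + 50))*(-62) = ((⅒)*(1/29)*46)*(-62) = (23/145)*(-62) = -1426/145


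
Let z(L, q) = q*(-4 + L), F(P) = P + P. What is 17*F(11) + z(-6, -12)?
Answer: 494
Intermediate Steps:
F(P) = 2*P
17*F(11) + z(-6, -12) = 17*(2*11) - 12*(-4 - 6) = 17*22 - 12*(-10) = 374 + 120 = 494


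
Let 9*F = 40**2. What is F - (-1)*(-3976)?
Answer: -34184/9 ≈ -3798.2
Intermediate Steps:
F = 1600/9 (F = (1/9)*40**2 = (1/9)*1600 = 1600/9 ≈ 177.78)
F - (-1)*(-3976) = 1600/9 - (-1)*(-3976) = 1600/9 - 1*3976 = 1600/9 - 3976 = -34184/9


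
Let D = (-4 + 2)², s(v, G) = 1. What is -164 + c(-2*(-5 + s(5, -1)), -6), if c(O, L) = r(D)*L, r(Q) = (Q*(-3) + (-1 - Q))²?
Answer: -1898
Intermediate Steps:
D = 4 (D = (-2)² = 4)
r(Q) = (-1 - 4*Q)² (r(Q) = (-3*Q + (-1 - Q))² = (-1 - 4*Q)²)
c(O, L) = 289*L (c(O, L) = (1 + 4*4)²*L = (1 + 16)²*L = 17²*L = 289*L)
-164 + c(-2*(-5 + s(5, -1)), -6) = -164 + 289*(-6) = -164 - 1734 = -1898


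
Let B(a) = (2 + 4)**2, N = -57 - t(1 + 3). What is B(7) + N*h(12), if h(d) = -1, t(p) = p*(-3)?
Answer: 81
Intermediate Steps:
t(p) = -3*p
N = -45 (N = -57 - (-3)*(1 + 3) = -57 - (-3)*4 = -57 - 1*(-12) = -57 + 12 = -45)
B(a) = 36 (B(a) = 6**2 = 36)
B(7) + N*h(12) = 36 - 45*(-1) = 36 + 45 = 81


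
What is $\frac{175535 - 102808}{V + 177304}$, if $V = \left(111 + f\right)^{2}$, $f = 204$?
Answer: $\frac{72727}{276529} \approx 0.263$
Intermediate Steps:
$V = 99225$ ($V = \left(111 + 204\right)^{2} = 315^{2} = 99225$)
$\frac{175535 - 102808}{V + 177304} = \frac{175535 - 102808}{99225 + 177304} = \frac{72727}{276529}$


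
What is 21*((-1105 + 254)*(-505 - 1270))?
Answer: 31721025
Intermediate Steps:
21*((-1105 + 254)*(-505 - 1270)) = 21*(-851*(-1775)) = 21*1510525 = 31721025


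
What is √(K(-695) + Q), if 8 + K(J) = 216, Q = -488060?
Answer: 2*I*√121963 ≈ 698.46*I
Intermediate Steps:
K(J) = 208 (K(J) = -8 + 216 = 208)
√(K(-695) + Q) = √(208 - 488060) = √(-487852) = 2*I*√121963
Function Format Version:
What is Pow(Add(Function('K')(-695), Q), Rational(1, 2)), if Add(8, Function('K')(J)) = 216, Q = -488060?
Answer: Mul(2, I, Pow(121963, Rational(1, 2))) ≈ Mul(698.46, I)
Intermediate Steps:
Function('K')(J) = 208 (Function('K')(J) = Add(-8, 216) = 208)
Pow(Add(Function('K')(-695), Q), Rational(1, 2)) = Pow(Add(208, -488060), Rational(1, 2)) = Pow(-487852, Rational(1, 2)) = Mul(2, I, Pow(121963, Rational(1, 2)))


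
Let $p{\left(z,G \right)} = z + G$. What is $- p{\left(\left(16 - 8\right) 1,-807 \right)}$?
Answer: $799$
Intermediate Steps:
$p{\left(z,G \right)} = G + z$
$- p{\left(\left(16 - 8\right) 1,-807 \right)} = - (-807 + \left(16 - 8\right) 1) = - (-807 + 8 \cdot 1) = - (-807 + 8) = \left(-1\right) \left(-799\right) = 799$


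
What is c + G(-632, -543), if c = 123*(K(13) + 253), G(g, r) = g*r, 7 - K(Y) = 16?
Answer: 373188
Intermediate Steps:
K(Y) = -9 (K(Y) = 7 - 1*16 = 7 - 16 = -9)
c = 30012 (c = 123*(-9 + 253) = 123*244 = 30012)
c + G(-632, -543) = 30012 - 632*(-543) = 30012 + 343176 = 373188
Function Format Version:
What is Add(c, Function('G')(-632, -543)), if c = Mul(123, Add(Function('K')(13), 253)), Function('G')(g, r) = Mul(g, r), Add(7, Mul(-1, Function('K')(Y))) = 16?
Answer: 373188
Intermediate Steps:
Function('K')(Y) = -9 (Function('K')(Y) = Add(7, Mul(-1, 16)) = Add(7, -16) = -9)
c = 30012 (c = Mul(123, Add(-9, 253)) = Mul(123, 244) = 30012)
Add(c, Function('G')(-632, -543)) = Add(30012, Mul(-632, -543)) = Add(30012, 343176) = 373188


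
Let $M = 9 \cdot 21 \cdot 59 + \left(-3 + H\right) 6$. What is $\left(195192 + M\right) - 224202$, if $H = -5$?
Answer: $-17907$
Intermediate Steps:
$M = 11103$ ($M = 9 \cdot 21 \cdot 59 + \left(-3 - 5\right) 6 = 189 \cdot 59 - 48 = 11151 - 48 = 11103$)
$\left(195192 + M\right) - 224202 = \left(195192 + 11103\right) - 224202 = 206295 - 224202 = -17907$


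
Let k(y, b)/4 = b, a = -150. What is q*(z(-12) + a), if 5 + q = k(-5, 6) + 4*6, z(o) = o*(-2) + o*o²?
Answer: -79722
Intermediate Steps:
k(y, b) = 4*b
z(o) = o³ - 2*o (z(o) = -2*o + o³ = o³ - 2*o)
q = 43 (q = -5 + (4*6 + 4*6) = -5 + (24 + 24) = -5 + 48 = 43)
q*(z(-12) + a) = 43*(-12*(-2 + (-12)²) - 150) = 43*(-12*(-2 + 144) - 150) = 43*(-12*142 - 150) = 43*(-1704 - 150) = 43*(-1854) = -79722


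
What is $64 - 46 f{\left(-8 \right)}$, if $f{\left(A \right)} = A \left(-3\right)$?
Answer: $-1040$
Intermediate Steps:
$f{\left(A \right)} = - 3 A$
$64 - 46 f{\left(-8 \right)} = 64 - 46 \left(\left(-3\right) \left(-8\right)\right) = 64 - 1104 = -1040$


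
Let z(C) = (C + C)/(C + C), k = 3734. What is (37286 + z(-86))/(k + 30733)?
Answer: 12429/11489 ≈ 1.0818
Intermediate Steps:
z(C) = 1 (z(C) = (2*C)/((2*C)) = (2*C)*(1/(2*C)) = 1)
(37286 + z(-86))/(k + 30733) = (37286 + 1)/(3734 + 30733) = 37287/34467 = 37287*(1/34467) = 12429/11489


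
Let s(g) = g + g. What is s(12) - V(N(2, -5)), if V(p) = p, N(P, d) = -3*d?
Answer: 9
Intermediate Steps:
s(g) = 2*g
s(12) - V(N(2, -5)) = 2*12 - (-3)*(-5) = 24 - 1*15 = 24 - 15 = 9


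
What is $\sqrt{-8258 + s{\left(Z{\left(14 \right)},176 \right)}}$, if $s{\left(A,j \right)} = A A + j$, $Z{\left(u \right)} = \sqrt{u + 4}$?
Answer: $24 i \sqrt{14} \approx 89.8 i$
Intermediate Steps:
$Z{\left(u \right)} = \sqrt{4 + u}$
$s{\left(A,j \right)} = j + A^{2}$ ($s{\left(A,j \right)} = A^{2} + j = j + A^{2}$)
$\sqrt{-8258 + s{\left(Z{\left(14 \right)},176 \right)}} = \sqrt{-8258 + \left(176 + \left(\sqrt{4 + 14}\right)^{2}\right)} = \sqrt{-8258 + \left(176 + \left(\sqrt{18}\right)^{2}\right)} = \sqrt{-8258 + \left(176 + \left(3 \sqrt{2}\right)^{2}\right)} = \sqrt{-8258 + \left(176 + 18\right)} = \sqrt{-8258 + 194} = \sqrt{-8064} = 24 i \sqrt{14}$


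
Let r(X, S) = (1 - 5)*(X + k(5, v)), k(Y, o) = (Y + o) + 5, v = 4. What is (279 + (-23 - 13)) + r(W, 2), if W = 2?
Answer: 179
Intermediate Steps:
k(Y, o) = 5 + Y + o
r(X, S) = -56 - 4*X (r(X, S) = (1 - 5)*(X + (5 + 5 + 4)) = -4*(X + 14) = -4*(14 + X) = -56 - 4*X)
(279 + (-23 - 13)) + r(W, 2) = (279 + (-23 - 13)) + (-56 - 4*2) = (279 - 36) + (-56 - 8) = 243 - 64 = 179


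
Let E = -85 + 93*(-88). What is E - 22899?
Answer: -31168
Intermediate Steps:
E = -8269 (E = -85 - 8184 = -8269)
E - 22899 = -8269 - 22899 = -31168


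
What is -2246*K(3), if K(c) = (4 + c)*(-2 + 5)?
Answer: -47166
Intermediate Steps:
K(c) = 12 + 3*c (K(c) = (4 + c)*3 = 12 + 3*c)
-2246*K(3) = -2246*(12 + 3*3) = -2246*(12 + 9) = -2246*21 = -47166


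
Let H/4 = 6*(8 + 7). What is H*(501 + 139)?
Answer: 230400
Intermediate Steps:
H = 360 (H = 4*(6*(8 + 7)) = 4*(6*15) = 4*90 = 360)
H*(501 + 139) = 360*(501 + 139) = 360*640 = 230400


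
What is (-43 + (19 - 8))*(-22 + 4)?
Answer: 576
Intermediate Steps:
(-43 + (19 - 8))*(-22 + 4) = (-43 + 11)*(-18) = -32*(-18) = 576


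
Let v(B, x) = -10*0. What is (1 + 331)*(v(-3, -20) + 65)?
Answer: 21580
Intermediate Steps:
v(B, x) = 0
(1 + 331)*(v(-3, -20) + 65) = (1 + 331)*(0 + 65) = 332*65 = 21580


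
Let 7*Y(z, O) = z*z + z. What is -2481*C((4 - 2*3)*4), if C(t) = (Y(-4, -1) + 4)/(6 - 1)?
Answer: -19848/7 ≈ -2835.4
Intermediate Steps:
Y(z, O) = z/7 + z**2/7 (Y(z, O) = (z*z + z)/7 = (z**2 + z)/7 = (z + z**2)/7 = z/7 + z**2/7)
C(t) = 8/7 (C(t) = ((1/7)*(-4)*(1 - 4) + 4)/(6 - 1) = ((1/7)*(-4)*(-3) + 4)/5 = (12/7 + 4)*(1/5) = (40/7)*(1/5) = 8/7)
-2481*C((4 - 2*3)*4) = -2481*8/7 = -19848/7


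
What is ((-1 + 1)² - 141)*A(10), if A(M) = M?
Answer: -1410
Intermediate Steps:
((-1 + 1)² - 141)*A(10) = ((-1 + 1)² - 141)*10 = (0² - 141)*10 = (0 - 141)*10 = -141*10 = -1410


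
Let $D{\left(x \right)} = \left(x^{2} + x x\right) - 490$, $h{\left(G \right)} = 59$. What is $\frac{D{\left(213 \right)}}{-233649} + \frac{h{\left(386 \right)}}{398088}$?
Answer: $- \frac{3990317837}{10334762568} \approx -0.38611$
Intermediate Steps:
$D{\left(x \right)} = -490 + 2 x^{2}$ ($D{\left(x \right)} = \left(x^{2} + x^{2}\right) - 490 = 2 x^{2} - 490 = -490 + 2 x^{2}$)
$\frac{D{\left(213 \right)}}{-233649} + \frac{h{\left(386 \right)}}{398088} = \frac{-490 + 2 \cdot 213^{2}}{-233649} + \frac{59}{398088} = \left(-490 + 2 \cdot 45369\right) \left(- \frac{1}{233649}\right) + 59 \cdot \frac{1}{398088} = \left(-490 + 90738\right) \left(- \frac{1}{233649}\right) + \frac{59}{398088} = 90248 \left(- \frac{1}{233649}\right) + \frac{59}{398088} = - \frac{90248}{233649} + \frac{59}{398088} = - \frac{3990317837}{10334762568}$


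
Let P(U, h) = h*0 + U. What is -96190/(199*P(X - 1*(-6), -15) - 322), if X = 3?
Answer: -96190/1469 ≈ -65.480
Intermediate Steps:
P(U, h) = U (P(U, h) = 0 + U = U)
-96190/(199*P(X - 1*(-6), -15) - 322) = -96190/(199*(3 - 1*(-6)) - 322) = -96190/(199*(3 + 6) - 322) = -96190/(199*9 - 322) = -96190/(1791 - 322) = -96190/1469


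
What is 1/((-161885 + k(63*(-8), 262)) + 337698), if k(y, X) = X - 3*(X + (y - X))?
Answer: 1/177587 ≈ 5.6310e-6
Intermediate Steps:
k(y, X) = X - 3*y
1/((-161885 + k(63*(-8), 262)) + 337698) = 1/((-161885 + (262 - 189*(-8))) + 337698) = 1/((-161885 + (262 - 3*(-504))) + 337698) = 1/((-161885 + (262 + 1512)) + 337698) = 1/((-161885 + 1774) + 337698) = 1/(-160111 + 337698) = 1/177587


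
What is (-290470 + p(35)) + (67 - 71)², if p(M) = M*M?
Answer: -289229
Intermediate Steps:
p(M) = M²
(-290470 + p(35)) + (67 - 71)² = (-290470 + 35²) + (67 - 71)² = (-290470 + 1225) + (-4)² = -289245 + 16 = -289229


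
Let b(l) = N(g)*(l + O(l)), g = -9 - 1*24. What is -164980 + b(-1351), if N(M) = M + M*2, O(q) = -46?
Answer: -26677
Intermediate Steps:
g = -33 (g = -9 - 24 = -33)
N(M) = 3*M (N(M) = M + 2*M = 3*M)
b(l) = 4554 - 99*l (b(l) = (3*(-33))*(l - 46) = -99*(-46 + l) = 4554 - 99*l)
-164980 + b(-1351) = -164980 + (4554 - 99*(-1351)) = -164980 + (4554 + 133749) = -164980 + 138303 = -26677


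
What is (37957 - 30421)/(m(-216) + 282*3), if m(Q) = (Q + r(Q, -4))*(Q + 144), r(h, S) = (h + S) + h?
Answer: 1256/7965 ≈ 0.15769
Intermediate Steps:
r(h, S) = S + 2*h (r(h, S) = (S + h) + h = S + 2*h)
m(Q) = (-4 + 3*Q)*(144 + Q) (m(Q) = (Q + (-4 + 2*Q))*(Q + 144) = (-4 + 3*Q)*(144 + Q))
(37957 - 30421)/(m(-216) + 282*3) = (37957 - 30421)/((-576 + 3*(-216)**2 + 428*(-216)) + 282*3) = 7536/((-576 + 3*46656 - 92448) + 846) = 7536/((-576 + 139968 - 92448) + 846) = 7536/(46944 + 846) = 7536/47790 = 7536*(1/47790) = 1256/7965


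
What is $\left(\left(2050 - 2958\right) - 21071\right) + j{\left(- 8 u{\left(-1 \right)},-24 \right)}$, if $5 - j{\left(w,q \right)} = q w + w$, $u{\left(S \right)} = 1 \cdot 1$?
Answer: $-22158$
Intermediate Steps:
$u{\left(S \right)} = 1$
$j{\left(w,q \right)} = 5 - w - q w$ ($j{\left(w,q \right)} = 5 - \left(q w + w\right) = 5 - \left(w + q w\right) = 5 - w - q w$)
$\left(\left(2050 - 2958\right) - 21071\right) + j{\left(- 8 u{\left(-1 \right)},-24 \right)} = \left(\left(2050 - 2958\right) - 21071\right) - \left(-5 - 8 - \left(-192\right) 1\right) = \left(\left(2050 - 2958\right) - 21071\right) - \left(-13 + 192\right) = \left(-908 - 21071\right) + \left(5 + 8 - 192\right) = -21979 - 179 = -22158$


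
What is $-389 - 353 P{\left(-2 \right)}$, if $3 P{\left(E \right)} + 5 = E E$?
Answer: $- \frac{814}{3} \approx -271.33$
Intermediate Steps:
$P{\left(E \right)} = - \frac{5}{3} + \frac{E^{2}}{3}$ ($P{\left(E \right)} = - \frac{5}{3} + \frac{E E}{3} = - \frac{5}{3} + \frac{E^{2}}{3}$)
$-389 - 353 P{\left(-2 \right)} = -389 - 353 \left(- \frac{5}{3} + \frac{\left(-2\right)^{2}}{3}\right) = -389 - 353 \left(- \frac{5}{3} + \frac{1}{3} \cdot 4\right) = -389 - 353 \left(- \frac{5}{3} + \frac{4}{3}\right) = -389 - - \frac{353}{3} = -389 + \frac{353}{3} = - \frac{814}{3}$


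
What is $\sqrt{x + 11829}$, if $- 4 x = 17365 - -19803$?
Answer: $\sqrt{2537} \approx 50.369$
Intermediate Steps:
$x = -9292$ ($x = - \frac{17365 - -19803}{4} = - \frac{17365 + 19803}{4} = \left(- \frac{1}{4}\right) 37168 = -9292$)
$\sqrt{x + 11829} = \sqrt{-9292 + 11829} = \sqrt{2537}$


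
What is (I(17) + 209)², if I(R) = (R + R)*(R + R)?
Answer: 1863225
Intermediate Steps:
I(R) = 4*R² (I(R) = (2*R)*(2*R) = 4*R²)
(I(17) + 209)² = (4*17² + 209)² = (4*289 + 209)² = (1156 + 209)² = 1365² = 1863225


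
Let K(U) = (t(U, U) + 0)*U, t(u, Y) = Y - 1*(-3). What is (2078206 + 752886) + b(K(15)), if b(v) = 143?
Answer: 2831235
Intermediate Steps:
t(u, Y) = 3 + Y (t(u, Y) = Y + 3 = 3 + Y)
K(U) = U*(3 + U) (K(U) = ((3 + U) + 0)*U = (3 + U)*U = U*(3 + U))
(2078206 + 752886) + b(K(15)) = (2078206 + 752886) + 143 = 2831092 + 143 = 2831235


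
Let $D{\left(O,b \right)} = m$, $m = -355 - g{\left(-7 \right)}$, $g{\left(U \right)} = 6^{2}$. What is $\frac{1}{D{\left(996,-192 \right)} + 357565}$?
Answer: $\frac{1}{357174} \approx 2.7998 \cdot 10^{-6}$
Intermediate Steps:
$g{\left(U \right)} = 36$
$m = -391$ ($m = -355 - 36 = -391$)
$D{\left(O,b \right)} = -391$
$\frac{1}{D{\left(996,-192 \right)} + 357565} = \frac{1}{-391 + 357565} = \frac{1}{357174}$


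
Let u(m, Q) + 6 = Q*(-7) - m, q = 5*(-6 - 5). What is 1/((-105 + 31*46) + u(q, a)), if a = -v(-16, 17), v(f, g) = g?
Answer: 1/1489 ≈ 0.00067159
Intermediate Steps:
q = -55 (q = 5*(-11) = -55)
a = -17 (a = -1*17 = -17)
u(m, Q) = -6 - m - 7*Q (u(m, Q) = -6 + (Q*(-7) - m) = -6 + (-7*Q - m) = -6 + (-m - 7*Q) = -6 - m - 7*Q)
1/((-105 + 31*46) + u(q, a)) = 1/((-105 + 31*46) + (-6 - 1*(-55) - 7*(-17))) = 1/((-105 + 1426) + (-6 + 55 + 119)) = 1/(1321 + 168) = 1/1489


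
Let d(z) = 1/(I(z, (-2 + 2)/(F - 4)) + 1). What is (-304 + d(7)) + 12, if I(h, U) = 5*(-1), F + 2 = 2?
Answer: -1169/4 ≈ -292.25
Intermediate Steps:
F = 0 (F = -2 + 2 = 0)
I(h, U) = -5
d(z) = -1/4 (d(z) = 1/(-5 + 1) = 1/(-4) = -1/4)
(-304 + d(7)) + 12 = (-304 - 1/4) + 12 = -1217/4 + 12 = -1169/4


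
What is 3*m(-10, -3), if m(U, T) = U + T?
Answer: -39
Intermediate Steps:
m(U, T) = T + U
3*m(-10, -3) = 3*(-3 - 10) = 3*(-13) = -39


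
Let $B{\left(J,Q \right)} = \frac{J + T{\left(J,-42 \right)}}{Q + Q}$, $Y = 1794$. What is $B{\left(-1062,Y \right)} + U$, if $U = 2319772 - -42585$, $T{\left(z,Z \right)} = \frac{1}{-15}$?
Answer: $\frac{127142037809}{53820} \approx 2.3624 \cdot 10^{6}$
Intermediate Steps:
$T{\left(z,Z \right)} = - \frac{1}{15}$
$B{\left(J,Q \right)} = \frac{- \frac{1}{15} + J}{2 Q}$ ($B{\left(J,Q \right)} = \frac{J - \frac{1}{15}}{Q + Q} = \frac{- \frac{1}{15} + J}{2 Q}$)
$U = 2362357$ ($U = 2319772 + 42585 = 2362357$)
$B{\left(-1062,Y \right)} + U = \frac{-1 + 15 \left(-1062\right)}{30 \cdot 1794} + 2362357 = \frac{1}{30} \cdot \frac{1}{1794} \left(-1 - 15930\right) + 2362357 = \frac{1}{30} \cdot \frac{1}{1794} \left(-15931\right) + 2362357 = - \frac{15931}{53820} + 2362357 = \frac{127142037809}{53820}$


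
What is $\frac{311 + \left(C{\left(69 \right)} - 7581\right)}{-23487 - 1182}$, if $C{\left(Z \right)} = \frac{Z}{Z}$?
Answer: $\frac{2423}{8223} \approx 0.29466$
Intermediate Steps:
$C{\left(Z \right)} = 1$
$\frac{311 + \left(C{\left(69 \right)} - 7581\right)}{-23487 - 1182} = \frac{311 + \left(1 - 7581\right)}{-23487 - 1182} = \frac{311 - 7580}{-24669} = \left(-7269\right) \left(- \frac{1}{24669}\right) = \frac{2423}{8223}$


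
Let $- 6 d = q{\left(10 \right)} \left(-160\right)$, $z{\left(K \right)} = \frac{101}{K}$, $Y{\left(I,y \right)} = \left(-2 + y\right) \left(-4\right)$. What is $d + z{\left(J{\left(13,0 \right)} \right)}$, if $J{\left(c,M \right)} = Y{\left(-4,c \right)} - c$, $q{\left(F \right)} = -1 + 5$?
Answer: $\frac{1993}{19} \approx 104.89$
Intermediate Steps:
$q{\left(F \right)} = 4$
$Y{\left(I,y \right)} = 8 - 4 y$
$J{\left(c,M \right)} = 8 - 5 c$ ($J{\left(c,M \right)} = \left(8 - 4 c\right) - c = 8 - 5 c$)
$d = \frac{320}{3}$ ($d = - \frac{4 \left(-160\right)}{6} = \left(- \frac{1}{6}\right) \left(-640\right) = \frac{320}{3} \approx 106.67$)
$d + z{\left(J{\left(13,0 \right)} \right)} = \frac{320}{3} + \frac{101}{8 - 65} = \frac{320}{3} + \frac{101}{-57} = \frac{320}{3} + 101 \left(- \frac{1}{57}\right) = \frac{320}{3} - \frac{101}{57} = \frac{1993}{19}$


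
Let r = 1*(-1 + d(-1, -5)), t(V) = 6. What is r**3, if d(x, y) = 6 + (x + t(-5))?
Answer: 1000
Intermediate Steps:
d(x, y) = 12 + x (d(x, y) = 6 + (x + 6) = 6 + (6 + x) = 12 + x)
r = 10 (r = 1*(-1 + (12 - 1)) = 1*(-1 + 11) = 1*10 = 10)
r**3 = 10**3 = 1000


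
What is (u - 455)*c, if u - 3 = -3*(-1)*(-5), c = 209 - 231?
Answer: 10274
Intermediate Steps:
c = -22
u = -12 (u = 3 - 3*(-1)*(-5) = 3 + 3*(-5) = 3 - 15 = -12)
(u - 455)*c = (-12 - 455)*(-22) = -467*(-22) = 10274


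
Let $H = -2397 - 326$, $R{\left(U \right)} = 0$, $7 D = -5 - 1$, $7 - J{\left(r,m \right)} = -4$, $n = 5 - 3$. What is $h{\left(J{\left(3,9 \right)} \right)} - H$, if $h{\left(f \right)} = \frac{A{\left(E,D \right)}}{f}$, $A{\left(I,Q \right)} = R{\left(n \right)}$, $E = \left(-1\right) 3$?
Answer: $2723$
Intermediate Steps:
$n = 2$ ($n = 5 - 3 = 2$)
$J{\left(r,m \right)} = 11$ ($J{\left(r,m \right)} = 7 - -4 = 7 + 4 = 11$)
$D = - \frac{6}{7}$ ($D = \frac{-5 - 1}{7} = \frac{1}{7} \left(-6\right) = - \frac{6}{7} \approx -0.85714$)
$E = -3$
$A{\left(I,Q \right)} = 0$
$h{\left(f \right)} = 0$ ($h{\left(f \right)} = \frac{0}{f} = 0$)
$H = -2723$ ($H = -2397 - 326 = -2723$)
$h{\left(J{\left(3,9 \right)} \right)} - H = 0 - -2723 = 0 + 2723 = 2723$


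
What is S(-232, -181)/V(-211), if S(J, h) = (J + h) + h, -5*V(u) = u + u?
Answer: -1485/211 ≈ -7.0379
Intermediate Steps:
V(u) = -2*u/5 (V(u) = -(u + u)/5 = -2*u/5)
S(J, h) = J + 2*h
S(-232, -181)/V(-211) = (-232 + 2*(-181))/((-⅖*(-211))) = (-232 - 362)/(422/5) = -594*5/422 = -1485/211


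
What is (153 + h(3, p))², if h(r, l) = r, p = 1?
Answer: 24336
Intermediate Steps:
(153 + h(3, p))² = (153 + 3)² = 156² = 24336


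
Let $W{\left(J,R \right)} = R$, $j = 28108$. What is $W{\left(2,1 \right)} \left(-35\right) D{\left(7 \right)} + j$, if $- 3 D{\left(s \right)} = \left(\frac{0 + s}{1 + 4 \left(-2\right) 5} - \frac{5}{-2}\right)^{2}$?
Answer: $\frac{514173851}{18252} \approx 28171.0$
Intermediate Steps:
$D{\left(s \right)} = - \frac{\left(\frac{5}{2} - \frac{s}{39}\right)^{2}}{3}$ ($D{\left(s \right)} = - \frac{\left(\frac{0 + s}{1 + 4 \left(-2\right) 5} - \frac{5}{-2}\right)^{2}}{3} = - \frac{\left(\frac{s}{1 - 40} - - \frac{5}{2}\right)^{2}}{3} = - \frac{\left(\frac{s}{1 - 40} + \frac{5}{2}\right)^{2}}{3} = - \frac{\left(\frac{s}{-39} + \frac{5}{2}\right)^{2}}{3} = - \frac{\left(s \left(- \frac{1}{39}\right) + \frac{5}{2}\right)^{2}}{3} = - \frac{\left(- \frac{s}{39} + \frac{5}{2}\right)^{2}}{3} = - \frac{\left(\frac{5}{2} - \frac{s}{39}\right)^{2}}{3}$)
$W{\left(2,1 \right)} \left(-35\right) D{\left(7 \right)} + j = 1 \left(-35\right) \left(- \frac{\left(-195 + 2 \cdot 7\right)^{2}}{18252}\right) + 28108 = - 35 \left(- \frac{\left(-195 + 14\right)^{2}}{18252}\right) + 28108 = - 35 \left(- \frac{\left(-181\right)^{2}}{18252}\right) + 28108 = - 35 \left(\left(- \frac{1}{18252}\right) 32761\right) + 28108 = \left(-35\right) \left(- \frac{32761}{18252}\right) + 28108 = \frac{1146635}{18252} + 28108 = \frac{514173851}{18252}$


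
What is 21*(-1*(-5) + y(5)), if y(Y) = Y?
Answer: 210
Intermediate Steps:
21*(-1*(-5) + y(5)) = 21*(-1*(-5) + 5) = 21*(5 + 5) = 21*10 = 210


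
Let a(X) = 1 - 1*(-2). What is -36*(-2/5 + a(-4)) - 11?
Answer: -523/5 ≈ -104.60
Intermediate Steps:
a(X) = 3 (a(X) = 1 + 2 = 3)
-36*(-2/5 + a(-4)) - 11 = -36*(-2/5 + 3) - 11 = -36*(-2*⅕ + 3) - 11 = -36*(-⅖ + 3) - 11 = -36*13/5 - 11 = -12*39/5 - 11 = -468/5 - 11 = -523/5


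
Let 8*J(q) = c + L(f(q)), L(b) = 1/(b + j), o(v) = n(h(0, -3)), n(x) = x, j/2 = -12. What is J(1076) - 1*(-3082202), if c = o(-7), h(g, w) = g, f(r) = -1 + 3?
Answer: 542467551/176 ≈ 3.0822e+6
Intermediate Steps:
j = -24 (j = 2*(-12) = -24)
f(r) = 2
o(v) = 0
c = 0
L(b) = 1/(-24 + b) (L(b) = 1/(b - 24) = 1/(-24 + b))
J(q) = -1/176 (J(q) = (0 + 1/(-24 + 2))/8 = (0 + 1/(-22))/8 = (0 - 1/22)/8 = (⅛)*(-1/22) = -1/176)
J(1076) - 1*(-3082202) = -1/176 - 1*(-3082202) = -1/176 + 3082202 = 542467551/176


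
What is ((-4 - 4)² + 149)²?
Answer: 45369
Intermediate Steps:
((-4 - 4)² + 149)² = ((-8)² + 149)² = (64 + 149)² = 213² = 45369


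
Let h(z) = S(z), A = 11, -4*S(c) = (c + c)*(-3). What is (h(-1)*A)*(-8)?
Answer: 132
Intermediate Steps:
S(c) = 3*c/2 (S(c) = -(c + c)*(-3)/4 = -2*c*(-3)/4 = -(-3)*c/2 = 3*c/2)
h(z) = 3*z/2
(h(-1)*A)*(-8) = (((3/2)*(-1))*11)*(-8) = -3/2*11*(-8) = -33/2*(-8) = 132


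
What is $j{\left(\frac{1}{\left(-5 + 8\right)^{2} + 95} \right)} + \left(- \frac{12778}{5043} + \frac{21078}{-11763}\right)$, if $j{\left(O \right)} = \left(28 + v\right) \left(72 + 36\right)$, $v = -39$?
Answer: $- \frac{7858858340}{6591201} \approx -1192.3$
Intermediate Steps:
$j{\left(O \right)} = -1188$ ($j{\left(O \right)} = \left(28 - 39\right) \left(72 + 36\right) = \left(-11\right) 108 = -1188$)
$j{\left(\frac{1}{\left(-5 + 8\right)^{2} + 95} \right)} + \left(- \frac{12778}{5043} + \frac{21078}{-11763}\right) = -1188 + \left(- \frac{12778}{5043} + \frac{21078}{-11763}\right) = -1188 + \left(\left(-12778\right) \frac{1}{5043} + 21078 \left(- \frac{1}{11763}\right)\right) = -1188 - \frac{28511552}{6591201} = - \frac{7858858340}{6591201}$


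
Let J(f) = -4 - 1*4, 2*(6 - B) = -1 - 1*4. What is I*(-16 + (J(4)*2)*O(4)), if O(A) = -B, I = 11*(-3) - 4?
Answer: -4440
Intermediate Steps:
I = -37 (I = -33 - 4 = -37)
B = 17/2 (B = 6 - (-1 - 1*4)/2 = 6 - (-1 - 4)/2 = 6 - ½*(-5) = 6 + 5/2 = 17/2 ≈ 8.5000)
J(f) = -8 (J(f) = -4 - 4 = -8)
O(A) = -17/2 (O(A) = -1*17/2 = -17/2)
I*(-16 + (J(4)*2)*O(4)) = -37*(-16 - 8*2*(-17/2)) = -37*(-16 - 16*(-17/2)) = -37*(-16 + 136) = -37*120 = -4440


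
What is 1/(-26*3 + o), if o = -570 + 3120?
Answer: 1/2472 ≈ 0.00040453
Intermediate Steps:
o = 2550
1/(-26*3 + o) = 1/(-26*3 + 2550) = 1/(-78 + 2550) = 1/2472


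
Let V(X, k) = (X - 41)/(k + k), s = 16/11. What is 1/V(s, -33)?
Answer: 242/145 ≈ 1.6690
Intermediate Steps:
s = 16/11 (s = 16*(1/11) = 16/11 ≈ 1.4545)
V(X, k) = (-41 + X)/(2*k) (V(X, k) = (-41 + X)/((2*k)) = (-41 + X)*(1/(2*k)) = (-41 + X)/(2*k))
1/V(s, -33) = 1/((1/2)*(-41 + 16/11)/(-33)) = 1/((1/2)*(-1/33)*(-435/11)) = 1/(145/242) = 242/145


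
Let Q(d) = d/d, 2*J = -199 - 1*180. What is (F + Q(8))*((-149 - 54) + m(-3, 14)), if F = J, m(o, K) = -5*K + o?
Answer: 52026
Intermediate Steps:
m(o, K) = o - 5*K
J = -379/2 (J = (-199 - 1*180)/2 = (-199 - 180)/2 = (½)*(-379) = -379/2 ≈ -189.50)
Q(d) = 1
F = -379/2 ≈ -189.50
(F + Q(8))*((-149 - 54) + m(-3, 14)) = (-379/2 + 1)*((-149 - 54) + (-3 - 5*14)) = -377*(-203 + (-3 - 70))/2 = -377*(-203 - 73)/2 = -377/2*(-276) = 52026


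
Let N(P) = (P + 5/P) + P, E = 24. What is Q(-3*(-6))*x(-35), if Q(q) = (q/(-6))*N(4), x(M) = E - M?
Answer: -6549/4 ≈ -1637.3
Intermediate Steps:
N(P) = 2*P + 5/P
x(M) = 24 - M
Q(q) = -37*q/24 (Q(q) = (q/(-6))*(2*4 + 5/4) = (q*(-⅙))*(8 + 5*(¼)) = (-q/6)*(8 + 5/4) = -q/6*(37/4) = -37*q/24)
Q(-3*(-6))*x(-35) = (-(-37)*(-6)/8)*(24 - 1*(-35)) = (-37/24*18)*(24 + 35) = -111/4*59 = -6549/4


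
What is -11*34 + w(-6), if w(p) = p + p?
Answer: -386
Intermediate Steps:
w(p) = 2*p
-11*34 + w(-6) = -11*34 + 2*(-6) = -374 - 12 = -386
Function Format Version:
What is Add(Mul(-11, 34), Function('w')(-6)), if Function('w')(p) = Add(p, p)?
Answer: -386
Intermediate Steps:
Function('w')(p) = Mul(2, p)
Add(Mul(-11, 34), Function('w')(-6)) = Add(Mul(-11, 34), Mul(2, -6)) = Add(-374, -12) = -386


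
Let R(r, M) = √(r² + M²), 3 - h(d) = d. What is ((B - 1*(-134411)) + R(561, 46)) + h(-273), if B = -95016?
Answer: 39671 + √316837 ≈ 40234.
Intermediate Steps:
h(d) = 3 - d
R(r, M) = √(M² + r²)
((B - 1*(-134411)) + R(561, 46)) + h(-273) = ((-95016 - 1*(-134411)) + √(46² + 561²)) + (3 - 1*(-273)) = ((-95016 + 134411) + √(2116 + 314721)) + (3 + 273) = (39395 + √316837) + 276 = 39671 + √316837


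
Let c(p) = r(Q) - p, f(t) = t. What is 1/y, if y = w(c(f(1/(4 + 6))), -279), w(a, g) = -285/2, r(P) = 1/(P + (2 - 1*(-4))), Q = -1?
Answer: -2/285 ≈ -0.0070175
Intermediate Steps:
r(P) = 1/(6 + P) (r(P) = 1/(P + (2 + 4)) = 1/(P + 6) = 1/(6 + P))
c(p) = ⅕ - p (c(p) = 1/(6 - 1) - p = 1/5 - p = ⅕ - p)
w(a, g) = -285/2 (w(a, g) = -285*½ = -285/2)
y = -285/2 ≈ -142.50
1/y = 1/(-285/2) = -2/285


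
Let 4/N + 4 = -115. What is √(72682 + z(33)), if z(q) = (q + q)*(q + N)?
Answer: 2*√265015261/119 ≈ 273.60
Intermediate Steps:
N = -4/119 (N = 4/(-4 - 115) = 4/(-119) = 4*(-1/119) = -4/119 ≈ -0.033613)
z(q) = 2*q*(-4/119 + q) (z(q) = (q + q)*(q - 4/119) = (2*q)*(-4/119 + q) = 2*q*(-4/119 + q))
√(72682 + z(33)) = √(72682 + (2/119)*33*(-4 + 119*33)) = √(72682 + (2/119)*33*(-4 + 3927)) = √(72682 + (2/119)*33*3923) = √(72682 + 258918/119) = √(8908076/119) = 2*√265015261/119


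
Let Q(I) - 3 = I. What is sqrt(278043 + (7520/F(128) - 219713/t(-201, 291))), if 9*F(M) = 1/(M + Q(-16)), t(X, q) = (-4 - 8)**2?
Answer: sqrt(1160599279)/12 ≈ 2839.0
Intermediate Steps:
t(X, q) = 144 (t(X, q) = (-12)**2 = 144)
Q(I) = 3 + I
F(M) = 1/(9*(-13 + M)) (F(M) = 1/(9*(M + (3 - 16))) = 1/(9*(M - 13)) = 1/(9*(-13 + M)))
sqrt(278043 + (7520/F(128) - 219713/t(-201, 291))) = sqrt(278043 + (7520/((1/(9*(-13 + 128)))) - 219713/144)) = sqrt(278043 + (7520/(((1/9)/115)) - 219713*1/144)) = sqrt(278043 + (7520/(((1/9)*(1/115))) - 219713/144)) = sqrt(278043 + (7520/(1/1035) - 219713/144)) = sqrt(278043 + (7520*1035 - 219713/144)) = sqrt(278043 + (7783200 - 219713/144)) = sqrt(278043 + 1120561087/144) = sqrt(1160599279/144) = sqrt(1160599279)/12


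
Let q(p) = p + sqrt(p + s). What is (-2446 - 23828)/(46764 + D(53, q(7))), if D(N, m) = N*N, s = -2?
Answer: -26274/49573 ≈ -0.53001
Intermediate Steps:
q(p) = p + sqrt(-2 + p) (q(p) = p + sqrt(p - 2) = p + sqrt(-2 + p))
D(N, m) = N**2
(-2446 - 23828)/(46764 + D(53, q(7))) = (-2446 - 23828)/(46764 + 53**2) = -26274/(46764 + 2809) = -26274/49573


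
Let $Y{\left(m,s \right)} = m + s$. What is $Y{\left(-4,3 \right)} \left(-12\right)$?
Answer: $12$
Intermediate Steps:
$Y{\left(-4,3 \right)} \left(-12\right) = \left(-4 + 3\right) \left(-12\right) = \left(-1\right) \left(-12\right) = 12$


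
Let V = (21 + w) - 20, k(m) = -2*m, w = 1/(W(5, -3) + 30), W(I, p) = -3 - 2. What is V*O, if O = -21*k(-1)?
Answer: -1092/25 ≈ -43.680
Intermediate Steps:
W(I, p) = -5
w = 1/25 (w = 1/(-5 + 30) = 1/25 ≈ 0.040000)
V = 26/25 (V = (21 + 1/25) - 20 = 526/25 - 20 = 26/25 ≈ 1.0400)
O = -42 (O = -(-42)*(-1) = -21*2 = -42)
V*O = (26/25)*(-42) = -1092/25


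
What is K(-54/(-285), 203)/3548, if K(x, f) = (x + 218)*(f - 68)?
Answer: 139914/16853 ≈ 8.3020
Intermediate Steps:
K(x, f) = (-68 + f)*(218 + x) (K(x, f) = (218 + x)*(-68 + f) = (-68 + f)*(218 + x))
K(-54/(-285), 203)/3548 = (-14824 - (-3672)/(-285) + 218*203 + 203*(-54/(-285)))/3548 = (-14824 - (-3672)*(-1)/285 + 44254 + 203*(-54*(-1/285)))*(1/3548) = (-14824 - 68*18/95 + 44254 + 203*(18/95))*(1/3548) = (-14824 - 1224/95 + 44254 + 3654/95)*(1/3548) = (559656/19)*(1/3548) = 139914/16853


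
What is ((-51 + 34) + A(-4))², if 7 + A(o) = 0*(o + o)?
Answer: 576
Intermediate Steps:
A(o) = -7 (A(o) = -7 + 0*(o + o) = -7 + 0*(2*o) = -7 + 0 = -7)
((-51 + 34) + A(-4))² = ((-51 + 34) - 7)² = (-17 - 7)² = (-24)² = 576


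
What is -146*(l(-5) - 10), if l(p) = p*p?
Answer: -2190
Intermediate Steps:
l(p) = p**2
-146*(l(-5) - 10) = -146*((-5)**2 - 10) = -146*(25 - 10) = -146*15 = -2190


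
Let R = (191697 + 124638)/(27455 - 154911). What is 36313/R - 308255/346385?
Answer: -320654915395741/21914739795 ≈ -14632.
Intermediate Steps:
R = -316335/127456 (R = 316335/(-127456) = 316335*(-1/127456) = -316335/127456 ≈ -2.4819)
36313/R - 308255/346385 = 36313/(-316335/127456) - 308255/346385 = 36313*(-127456/316335) - 308255*1/346385 = -4628309728/316335 - 61651/69277 = -320654915395741/21914739795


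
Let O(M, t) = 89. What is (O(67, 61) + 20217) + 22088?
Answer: 42394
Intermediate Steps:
(O(67, 61) + 20217) + 22088 = (89 + 20217) + 22088 = 20306 + 22088 = 42394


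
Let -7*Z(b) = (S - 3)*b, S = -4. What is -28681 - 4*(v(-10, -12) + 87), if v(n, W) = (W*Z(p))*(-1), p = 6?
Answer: -29317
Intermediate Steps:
Z(b) = b (Z(b) = -(-4 - 3)*b/7 = -(-1)*b = b)
v(n, W) = -6*W (v(n, W) = (W*6)*(-1) = (6*W)*(-1) = -6*W)
-28681 - 4*(v(-10, -12) + 87) = -28681 - 4*(-6*(-12) + 87) = -28681 - 4*(72 + 87) = -28681 - 4*159 = -28681 - 636 = -29317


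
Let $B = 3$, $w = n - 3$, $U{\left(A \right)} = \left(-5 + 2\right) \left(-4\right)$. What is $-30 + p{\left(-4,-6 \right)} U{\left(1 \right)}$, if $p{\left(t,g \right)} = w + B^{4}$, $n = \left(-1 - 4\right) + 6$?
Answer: $918$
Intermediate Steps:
$n = 1$ ($n = -5 + 6 = 1$)
$U{\left(A \right)} = 12$ ($U{\left(A \right)} = \left(-3\right) \left(-4\right) = 12$)
$w = -2$ ($w = 1 - 3 = -2$)
$p{\left(t,g \right)} = 79$ ($p{\left(t,g \right)} = -2 + 3^{4} = -2 + 81 = 79$)
$-30 + p{\left(-4,-6 \right)} U{\left(1 \right)} = -30 + 79 \cdot 12 = -30 + 948 = 918$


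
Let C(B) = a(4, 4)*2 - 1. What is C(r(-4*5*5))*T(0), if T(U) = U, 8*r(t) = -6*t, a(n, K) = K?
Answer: 0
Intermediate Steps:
r(t) = -3*t/4 (r(t) = (-6*t)/8 = -3*t/4)
C(B) = 7 (C(B) = 4*2 - 1 = 8 - 1 = 7)
C(r(-4*5*5))*T(0) = 7*0 = 0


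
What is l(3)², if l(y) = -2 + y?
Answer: 1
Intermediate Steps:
l(3)² = (-2 + 3)² = 1² = 1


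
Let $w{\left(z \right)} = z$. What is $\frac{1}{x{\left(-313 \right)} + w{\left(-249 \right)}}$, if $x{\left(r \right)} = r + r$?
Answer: $- \frac{1}{875} \approx -0.0011429$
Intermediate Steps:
$x{\left(r \right)} = 2 r$
$\frac{1}{x{\left(-313 \right)} + w{\left(-249 \right)}} = \frac{1}{2 \left(-313\right) - 249} = \frac{1}{-626 - 249} = \frac{1}{-875} = - \frac{1}{875}$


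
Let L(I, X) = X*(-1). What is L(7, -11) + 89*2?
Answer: 189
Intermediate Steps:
L(I, X) = -X
L(7, -11) + 89*2 = -1*(-11) + 89*2 = 11 + 178 = 189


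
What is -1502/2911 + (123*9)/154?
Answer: 2991169/448294 ≈ 6.6723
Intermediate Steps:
-1502/2911 + (123*9)/154 = -1502*1/2911 + 1107*(1/154) = -1502/2911 + 1107/154 = 2991169/448294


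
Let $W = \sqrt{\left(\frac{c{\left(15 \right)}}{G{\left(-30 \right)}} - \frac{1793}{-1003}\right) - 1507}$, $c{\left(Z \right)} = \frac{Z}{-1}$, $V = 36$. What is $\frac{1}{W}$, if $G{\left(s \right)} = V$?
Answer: $- \frac{2 i \sqrt{54528348759}}{18121751} \approx - 0.025772 i$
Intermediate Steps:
$G{\left(s \right)} = 36$
$c{\left(Z \right)} = - Z$ ($c{\left(Z \right)} = Z \left(-1\right) = - Z$)
$W = \frac{i \sqrt{54528348759}}{6018}$ ($W = \sqrt{\left(\frac{\left(-1\right) 15}{36} - \frac{1793}{-1003}\right) - 1507} = \sqrt{\left(\left(-15\right) \frac{1}{36} - - \frac{1793}{1003}\right) - 1507} = \sqrt{\left(- \frac{5}{12} + \frac{1793}{1003}\right) - 1507} = \sqrt{\frac{16501}{12036} - 1507} = \sqrt{- \frac{18121751}{12036}} = \frac{i \sqrt{54528348759}}{6018} \approx 38.802 i$)
$\frac{1}{W} = \frac{1}{\frac{1}{6018} i \sqrt{54528348759}} = - \frac{2 i \sqrt{54528348759}}{18121751}$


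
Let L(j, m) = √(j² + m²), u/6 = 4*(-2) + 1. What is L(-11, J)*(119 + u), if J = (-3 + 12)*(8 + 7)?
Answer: 77*√18346 ≈ 10429.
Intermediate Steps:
u = -42 (u = 6*(4*(-2) + 1) = 6*(-8 + 1) = 6*(-7) = -42)
J = 135 (J = 9*15 = 135)
L(-11, J)*(119 + u) = √((-11)² + 135²)*(119 - 42) = √(121 + 18225)*77 = √18346*77 = 77*√18346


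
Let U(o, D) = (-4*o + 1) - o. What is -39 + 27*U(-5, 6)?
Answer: 663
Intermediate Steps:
U(o, D) = 1 - 5*o (U(o, D) = (1 - 4*o) - o = 1 - 5*o)
-39 + 27*U(-5, 6) = -39 + 27*(1 - 5*(-5)) = -39 + 27*(1 + 25) = -39 + 27*26 = -39 + 702 = 663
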